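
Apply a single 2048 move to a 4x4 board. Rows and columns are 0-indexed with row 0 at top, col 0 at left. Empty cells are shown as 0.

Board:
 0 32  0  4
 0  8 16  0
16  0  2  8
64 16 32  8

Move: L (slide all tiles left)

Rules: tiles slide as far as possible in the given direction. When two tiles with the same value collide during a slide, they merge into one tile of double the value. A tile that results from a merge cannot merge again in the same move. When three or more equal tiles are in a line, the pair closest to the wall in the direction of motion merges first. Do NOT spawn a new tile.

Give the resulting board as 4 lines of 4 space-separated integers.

Answer: 32  4  0  0
 8 16  0  0
16  2  8  0
64 16 32  8

Derivation:
Slide left:
row 0: [0, 32, 0, 4] -> [32, 4, 0, 0]
row 1: [0, 8, 16, 0] -> [8, 16, 0, 0]
row 2: [16, 0, 2, 8] -> [16, 2, 8, 0]
row 3: [64, 16, 32, 8] -> [64, 16, 32, 8]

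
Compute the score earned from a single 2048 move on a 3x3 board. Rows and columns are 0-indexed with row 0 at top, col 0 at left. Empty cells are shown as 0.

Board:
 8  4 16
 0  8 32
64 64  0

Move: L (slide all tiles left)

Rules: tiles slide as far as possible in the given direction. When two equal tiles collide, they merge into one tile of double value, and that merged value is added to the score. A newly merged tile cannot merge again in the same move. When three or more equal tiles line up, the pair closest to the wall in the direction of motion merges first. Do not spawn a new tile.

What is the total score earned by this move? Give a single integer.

Slide left:
row 0: [8, 4, 16] -> [8, 4, 16]  score +0 (running 0)
row 1: [0, 8, 32] -> [8, 32, 0]  score +0 (running 0)
row 2: [64, 64, 0] -> [128, 0, 0]  score +128 (running 128)
Board after move:
  8   4  16
  8  32   0
128   0   0

Answer: 128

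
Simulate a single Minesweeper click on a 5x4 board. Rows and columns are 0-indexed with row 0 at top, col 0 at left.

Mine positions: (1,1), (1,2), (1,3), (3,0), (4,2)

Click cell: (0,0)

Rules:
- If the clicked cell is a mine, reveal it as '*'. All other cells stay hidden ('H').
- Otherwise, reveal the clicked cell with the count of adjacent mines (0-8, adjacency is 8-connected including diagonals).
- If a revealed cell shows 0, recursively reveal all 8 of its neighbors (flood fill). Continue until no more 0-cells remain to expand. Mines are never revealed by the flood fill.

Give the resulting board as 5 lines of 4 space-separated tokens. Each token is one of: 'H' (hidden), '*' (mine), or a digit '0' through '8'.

1 H H H
H H H H
H H H H
H H H H
H H H H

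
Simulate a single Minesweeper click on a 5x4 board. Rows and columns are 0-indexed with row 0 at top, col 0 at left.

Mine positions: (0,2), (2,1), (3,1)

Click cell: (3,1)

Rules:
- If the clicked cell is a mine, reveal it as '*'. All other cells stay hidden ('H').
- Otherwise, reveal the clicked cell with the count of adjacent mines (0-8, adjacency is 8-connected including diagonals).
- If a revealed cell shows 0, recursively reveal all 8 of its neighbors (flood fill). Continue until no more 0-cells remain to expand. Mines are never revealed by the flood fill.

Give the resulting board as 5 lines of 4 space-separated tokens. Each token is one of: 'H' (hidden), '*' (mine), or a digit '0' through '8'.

H H H H
H H H H
H H H H
H * H H
H H H H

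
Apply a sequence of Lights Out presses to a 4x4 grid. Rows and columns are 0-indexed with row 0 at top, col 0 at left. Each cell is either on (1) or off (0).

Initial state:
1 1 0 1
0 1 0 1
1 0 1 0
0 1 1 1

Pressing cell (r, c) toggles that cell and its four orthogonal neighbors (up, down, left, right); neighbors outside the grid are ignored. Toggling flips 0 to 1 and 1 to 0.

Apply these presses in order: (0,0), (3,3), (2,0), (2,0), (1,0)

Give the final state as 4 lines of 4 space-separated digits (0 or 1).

After press 1 at (0,0):
0 0 0 1
1 1 0 1
1 0 1 0
0 1 1 1

After press 2 at (3,3):
0 0 0 1
1 1 0 1
1 0 1 1
0 1 0 0

After press 3 at (2,0):
0 0 0 1
0 1 0 1
0 1 1 1
1 1 0 0

After press 4 at (2,0):
0 0 0 1
1 1 0 1
1 0 1 1
0 1 0 0

After press 5 at (1,0):
1 0 0 1
0 0 0 1
0 0 1 1
0 1 0 0

Answer: 1 0 0 1
0 0 0 1
0 0 1 1
0 1 0 0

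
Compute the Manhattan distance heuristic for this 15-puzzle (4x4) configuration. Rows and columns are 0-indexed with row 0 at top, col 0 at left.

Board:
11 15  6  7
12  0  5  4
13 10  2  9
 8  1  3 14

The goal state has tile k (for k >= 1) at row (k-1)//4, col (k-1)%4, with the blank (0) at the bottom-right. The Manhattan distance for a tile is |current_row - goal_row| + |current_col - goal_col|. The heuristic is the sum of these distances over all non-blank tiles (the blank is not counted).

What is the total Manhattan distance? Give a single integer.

Answer: 40

Derivation:
Tile 11: at (0,0), goal (2,2), distance |0-2|+|0-2| = 4
Tile 15: at (0,1), goal (3,2), distance |0-3|+|1-2| = 4
Tile 6: at (0,2), goal (1,1), distance |0-1|+|2-1| = 2
Tile 7: at (0,3), goal (1,2), distance |0-1|+|3-2| = 2
Tile 12: at (1,0), goal (2,3), distance |1-2|+|0-3| = 4
Tile 5: at (1,2), goal (1,0), distance |1-1|+|2-0| = 2
Tile 4: at (1,3), goal (0,3), distance |1-0|+|3-3| = 1
Tile 13: at (2,0), goal (3,0), distance |2-3|+|0-0| = 1
Tile 10: at (2,1), goal (2,1), distance |2-2|+|1-1| = 0
Tile 2: at (2,2), goal (0,1), distance |2-0|+|2-1| = 3
Tile 9: at (2,3), goal (2,0), distance |2-2|+|3-0| = 3
Tile 8: at (3,0), goal (1,3), distance |3-1|+|0-3| = 5
Tile 1: at (3,1), goal (0,0), distance |3-0|+|1-0| = 4
Tile 3: at (3,2), goal (0,2), distance |3-0|+|2-2| = 3
Tile 14: at (3,3), goal (3,1), distance |3-3|+|3-1| = 2
Sum: 4 + 4 + 2 + 2 + 4 + 2 + 1 + 1 + 0 + 3 + 3 + 5 + 4 + 3 + 2 = 40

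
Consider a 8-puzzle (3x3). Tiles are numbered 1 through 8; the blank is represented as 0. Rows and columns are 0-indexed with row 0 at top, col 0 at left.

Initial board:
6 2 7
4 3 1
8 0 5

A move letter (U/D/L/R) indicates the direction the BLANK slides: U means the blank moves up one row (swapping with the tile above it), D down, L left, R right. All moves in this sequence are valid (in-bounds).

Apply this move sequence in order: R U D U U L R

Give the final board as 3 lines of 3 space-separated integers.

Answer: 6 2 0
4 3 7
8 5 1

Derivation:
After move 1 (R):
6 2 7
4 3 1
8 5 0

After move 2 (U):
6 2 7
4 3 0
8 5 1

After move 3 (D):
6 2 7
4 3 1
8 5 0

After move 4 (U):
6 2 7
4 3 0
8 5 1

After move 5 (U):
6 2 0
4 3 7
8 5 1

After move 6 (L):
6 0 2
4 3 7
8 5 1

After move 7 (R):
6 2 0
4 3 7
8 5 1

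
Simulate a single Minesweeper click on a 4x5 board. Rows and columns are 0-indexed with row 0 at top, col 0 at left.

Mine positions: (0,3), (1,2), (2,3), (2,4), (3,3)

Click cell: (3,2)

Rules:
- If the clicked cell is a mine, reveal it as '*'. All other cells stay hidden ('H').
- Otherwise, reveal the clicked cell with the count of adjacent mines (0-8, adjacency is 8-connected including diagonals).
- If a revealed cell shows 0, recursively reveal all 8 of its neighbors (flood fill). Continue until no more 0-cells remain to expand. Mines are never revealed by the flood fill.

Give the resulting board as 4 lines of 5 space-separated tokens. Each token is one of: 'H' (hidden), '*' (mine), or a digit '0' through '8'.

H H H H H
H H H H H
H H H H H
H H 2 H H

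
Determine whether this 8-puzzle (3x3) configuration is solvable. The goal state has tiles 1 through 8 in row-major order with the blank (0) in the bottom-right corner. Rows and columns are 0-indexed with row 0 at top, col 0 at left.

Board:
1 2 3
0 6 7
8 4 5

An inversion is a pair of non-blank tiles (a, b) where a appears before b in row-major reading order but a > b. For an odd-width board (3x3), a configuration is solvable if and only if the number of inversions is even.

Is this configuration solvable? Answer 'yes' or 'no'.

Answer: yes

Derivation:
Inversions (pairs i<j in row-major order where tile[i] > tile[j] > 0): 6
6 is even, so the puzzle is solvable.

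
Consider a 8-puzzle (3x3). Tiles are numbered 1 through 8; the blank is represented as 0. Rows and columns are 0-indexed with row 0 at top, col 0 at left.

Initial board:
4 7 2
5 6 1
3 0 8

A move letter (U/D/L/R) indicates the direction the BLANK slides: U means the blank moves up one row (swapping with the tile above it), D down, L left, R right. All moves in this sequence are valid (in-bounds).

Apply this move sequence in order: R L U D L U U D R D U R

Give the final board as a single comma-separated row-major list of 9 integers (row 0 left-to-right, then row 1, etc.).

After move 1 (R):
4 7 2
5 6 1
3 8 0

After move 2 (L):
4 7 2
5 6 1
3 0 8

After move 3 (U):
4 7 2
5 0 1
3 6 8

After move 4 (D):
4 7 2
5 6 1
3 0 8

After move 5 (L):
4 7 2
5 6 1
0 3 8

After move 6 (U):
4 7 2
0 6 1
5 3 8

After move 7 (U):
0 7 2
4 6 1
5 3 8

After move 8 (D):
4 7 2
0 6 1
5 3 8

After move 9 (R):
4 7 2
6 0 1
5 3 8

After move 10 (D):
4 7 2
6 3 1
5 0 8

After move 11 (U):
4 7 2
6 0 1
5 3 8

After move 12 (R):
4 7 2
6 1 0
5 3 8

Answer: 4, 7, 2, 6, 1, 0, 5, 3, 8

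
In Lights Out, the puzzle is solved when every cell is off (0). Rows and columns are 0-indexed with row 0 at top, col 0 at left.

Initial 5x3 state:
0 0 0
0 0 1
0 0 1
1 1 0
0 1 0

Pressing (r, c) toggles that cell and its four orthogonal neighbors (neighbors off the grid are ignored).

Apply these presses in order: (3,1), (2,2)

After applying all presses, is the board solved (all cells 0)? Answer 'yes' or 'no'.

Answer: yes

Derivation:
After press 1 at (3,1):
0 0 0
0 0 1
0 1 1
0 0 1
0 0 0

After press 2 at (2,2):
0 0 0
0 0 0
0 0 0
0 0 0
0 0 0

Lights still on: 0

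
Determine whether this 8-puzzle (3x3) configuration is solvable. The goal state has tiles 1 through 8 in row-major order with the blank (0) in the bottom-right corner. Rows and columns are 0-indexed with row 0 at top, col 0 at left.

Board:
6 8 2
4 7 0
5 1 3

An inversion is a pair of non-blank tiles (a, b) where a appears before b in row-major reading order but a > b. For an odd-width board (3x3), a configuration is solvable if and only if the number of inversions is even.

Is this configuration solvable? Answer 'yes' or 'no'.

Answer: no

Derivation:
Inversions (pairs i<j in row-major order where tile[i] > tile[j] > 0): 19
19 is odd, so the puzzle is not solvable.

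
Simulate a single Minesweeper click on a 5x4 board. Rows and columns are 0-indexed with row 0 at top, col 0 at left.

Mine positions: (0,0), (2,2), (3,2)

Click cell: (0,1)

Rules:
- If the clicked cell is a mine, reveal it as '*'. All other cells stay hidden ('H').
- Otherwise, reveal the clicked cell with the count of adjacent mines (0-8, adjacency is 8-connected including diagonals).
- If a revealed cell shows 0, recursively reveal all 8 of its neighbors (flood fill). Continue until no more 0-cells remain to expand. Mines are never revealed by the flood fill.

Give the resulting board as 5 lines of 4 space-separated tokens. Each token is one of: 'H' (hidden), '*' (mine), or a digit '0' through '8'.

H 1 H H
H H H H
H H H H
H H H H
H H H H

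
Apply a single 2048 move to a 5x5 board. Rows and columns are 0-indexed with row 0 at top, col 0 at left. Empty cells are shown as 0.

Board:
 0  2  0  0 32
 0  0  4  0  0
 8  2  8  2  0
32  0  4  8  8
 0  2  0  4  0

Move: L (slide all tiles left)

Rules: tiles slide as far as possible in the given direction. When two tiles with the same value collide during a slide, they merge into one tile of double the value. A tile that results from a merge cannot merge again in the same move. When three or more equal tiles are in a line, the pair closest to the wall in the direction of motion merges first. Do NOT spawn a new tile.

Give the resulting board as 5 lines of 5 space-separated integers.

Answer:  2 32  0  0  0
 4  0  0  0  0
 8  2  8  2  0
32  4 16  0  0
 2  4  0  0  0

Derivation:
Slide left:
row 0: [0, 2, 0, 0, 32] -> [2, 32, 0, 0, 0]
row 1: [0, 0, 4, 0, 0] -> [4, 0, 0, 0, 0]
row 2: [8, 2, 8, 2, 0] -> [8, 2, 8, 2, 0]
row 3: [32, 0, 4, 8, 8] -> [32, 4, 16, 0, 0]
row 4: [0, 2, 0, 4, 0] -> [2, 4, 0, 0, 0]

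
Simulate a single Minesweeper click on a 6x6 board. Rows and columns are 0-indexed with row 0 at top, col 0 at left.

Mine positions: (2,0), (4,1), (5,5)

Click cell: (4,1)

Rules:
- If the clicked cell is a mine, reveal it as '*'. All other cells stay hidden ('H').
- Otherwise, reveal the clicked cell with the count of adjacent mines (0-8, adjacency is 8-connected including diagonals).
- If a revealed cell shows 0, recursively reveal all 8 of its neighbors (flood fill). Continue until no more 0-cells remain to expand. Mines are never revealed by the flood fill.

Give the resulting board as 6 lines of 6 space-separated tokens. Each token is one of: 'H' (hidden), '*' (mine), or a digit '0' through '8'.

H H H H H H
H H H H H H
H H H H H H
H H H H H H
H * H H H H
H H H H H H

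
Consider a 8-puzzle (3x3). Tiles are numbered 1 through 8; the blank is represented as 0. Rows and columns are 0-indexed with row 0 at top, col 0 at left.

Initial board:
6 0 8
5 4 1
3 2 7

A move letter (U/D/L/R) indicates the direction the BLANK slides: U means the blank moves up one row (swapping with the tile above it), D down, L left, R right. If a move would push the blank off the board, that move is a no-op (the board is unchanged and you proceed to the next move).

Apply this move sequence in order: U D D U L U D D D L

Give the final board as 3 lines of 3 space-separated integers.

Answer: 6 4 8
3 5 1
0 2 7

Derivation:
After move 1 (U):
6 0 8
5 4 1
3 2 7

After move 2 (D):
6 4 8
5 0 1
3 2 7

After move 3 (D):
6 4 8
5 2 1
3 0 7

After move 4 (U):
6 4 8
5 0 1
3 2 7

After move 5 (L):
6 4 8
0 5 1
3 2 7

After move 6 (U):
0 4 8
6 5 1
3 2 7

After move 7 (D):
6 4 8
0 5 1
3 2 7

After move 8 (D):
6 4 8
3 5 1
0 2 7

After move 9 (D):
6 4 8
3 5 1
0 2 7

After move 10 (L):
6 4 8
3 5 1
0 2 7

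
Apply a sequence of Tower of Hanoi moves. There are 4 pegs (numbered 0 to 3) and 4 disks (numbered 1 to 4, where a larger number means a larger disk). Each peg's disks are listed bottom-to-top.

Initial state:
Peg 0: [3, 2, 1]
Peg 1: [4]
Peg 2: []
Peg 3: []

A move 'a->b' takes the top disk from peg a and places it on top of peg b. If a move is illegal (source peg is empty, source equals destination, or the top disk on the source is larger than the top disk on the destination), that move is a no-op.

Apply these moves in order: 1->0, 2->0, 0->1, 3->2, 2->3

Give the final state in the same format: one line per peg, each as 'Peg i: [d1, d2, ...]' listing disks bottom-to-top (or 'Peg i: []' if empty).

After move 1 (1->0):
Peg 0: [3, 2, 1]
Peg 1: [4]
Peg 2: []
Peg 3: []

After move 2 (2->0):
Peg 0: [3, 2, 1]
Peg 1: [4]
Peg 2: []
Peg 3: []

After move 3 (0->1):
Peg 0: [3, 2]
Peg 1: [4, 1]
Peg 2: []
Peg 3: []

After move 4 (3->2):
Peg 0: [3, 2]
Peg 1: [4, 1]
Peg 2: []
Peg 3: []

After move 5 (2->3):
Peg 0: [3, 2]
Peg 1: [4, 1]
Peg 2: []
Peg 3: []

Answer: Peg 0: [3, 2]
Peg 1: [4, 1]
Peg 2: []
Peg 3: []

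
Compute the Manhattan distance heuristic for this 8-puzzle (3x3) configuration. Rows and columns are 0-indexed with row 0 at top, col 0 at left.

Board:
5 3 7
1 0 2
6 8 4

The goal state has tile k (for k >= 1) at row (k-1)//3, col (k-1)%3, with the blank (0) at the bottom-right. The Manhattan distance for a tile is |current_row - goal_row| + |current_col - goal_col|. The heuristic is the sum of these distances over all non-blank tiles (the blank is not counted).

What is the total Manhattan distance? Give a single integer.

Tile 5: at (0,0), goal (1,1), distance |0-1|+|0-1| = 2
Tile 3: at (0,1), goal (0,2), distance |0-0|+|1-2| = 1
Tile 7: at (0,2), goal (2,0), distance |0-2|+|2-0| = 4
Tile 1: at (1,0), goal (0,0), distance |1-0|+|0-0| = 1
Tile 2: at (1,2), goal (0,1), distance |1-0|+|2-1| = 2
Tile 6: at (2,0), goal (1,2), distance |2-1|+|0-2| = 3
Tile 8: at (2,1), goal (2,1), distance |2-2|+|1-1| = 0
Tile 4: at (2,2), goal (1,0), distance |2-1|+|2-0| = 3
Sum: 2 + 1 + 4 + 1 + 2 + 3 + 0 + 3 = 16

Answer: 16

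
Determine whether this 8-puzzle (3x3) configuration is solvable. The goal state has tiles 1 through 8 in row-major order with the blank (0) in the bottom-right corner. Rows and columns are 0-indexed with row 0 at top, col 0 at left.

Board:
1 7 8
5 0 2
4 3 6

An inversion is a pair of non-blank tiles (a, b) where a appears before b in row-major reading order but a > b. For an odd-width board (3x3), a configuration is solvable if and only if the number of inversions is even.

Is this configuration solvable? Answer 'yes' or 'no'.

Inversions (pairs i<j in row-major order where tile[i] > tile[j] > 0): 14
14 is even, so the puzzle is solvable.

Answer: yes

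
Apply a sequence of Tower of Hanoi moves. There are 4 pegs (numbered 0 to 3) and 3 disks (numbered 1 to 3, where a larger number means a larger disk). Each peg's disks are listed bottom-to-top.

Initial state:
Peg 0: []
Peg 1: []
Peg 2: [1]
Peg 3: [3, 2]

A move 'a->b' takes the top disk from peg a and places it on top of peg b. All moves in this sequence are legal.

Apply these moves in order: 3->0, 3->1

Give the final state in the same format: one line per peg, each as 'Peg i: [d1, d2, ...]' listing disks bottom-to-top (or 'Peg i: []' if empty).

Answer: Peg 0: [2]
Peg 1: [3]
Peg 2: [1]
Peg 3: []

Derivation:
After move 1 (3->0):
Peg 0: [2]
Peg 1: []
Peg 2: [1]
Peg 3: [3]

After move 2 (3->1):
Peg 0: [2]
Peg 1: [3]
Peg 2: [1]
Peg 3: []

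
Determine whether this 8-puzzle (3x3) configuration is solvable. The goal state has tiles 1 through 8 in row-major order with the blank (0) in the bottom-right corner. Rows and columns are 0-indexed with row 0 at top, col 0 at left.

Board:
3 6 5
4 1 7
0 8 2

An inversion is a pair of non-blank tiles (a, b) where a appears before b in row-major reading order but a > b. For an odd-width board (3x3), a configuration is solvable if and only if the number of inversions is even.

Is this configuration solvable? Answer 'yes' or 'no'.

Inversions (pairs i<j in row-major order where tile[i] > tile[j] > 0): 13
13 is odd, so the puzzle is not solvable.

Answer: no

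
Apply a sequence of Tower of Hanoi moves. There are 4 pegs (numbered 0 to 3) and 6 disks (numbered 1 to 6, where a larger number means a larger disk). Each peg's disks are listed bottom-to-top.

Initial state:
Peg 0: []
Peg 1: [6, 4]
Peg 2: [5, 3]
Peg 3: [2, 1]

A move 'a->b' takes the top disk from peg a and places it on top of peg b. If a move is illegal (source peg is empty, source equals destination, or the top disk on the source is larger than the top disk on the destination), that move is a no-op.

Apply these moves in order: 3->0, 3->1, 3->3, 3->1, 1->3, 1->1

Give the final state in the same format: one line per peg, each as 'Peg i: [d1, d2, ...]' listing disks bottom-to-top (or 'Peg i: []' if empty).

After move 1 (3->0):
Peg 0: [1]
Peg 1: [6, 4]
Peg 2: [5, 3]
Peg 3: [2]

After move 2 (3->1):
Peg 0: [1]
Peg 1: [6, 4, 2]
Peg 2: [5, 3]
Peg 3: []

After move 3 (3->3):
Peg 0: [1]
Peg 1: [6, 4, 2]
Peg 2: [5, 3]
Peg 3: []

After move 4 (3->1):
Peg 0: [1]
Peg 1: [6, 4, 2]
Peg 2: [5, 3]
Peg 3: []

After move 5 (1->3):
Peg 0: [1]
Peg 1: [6, 4]
Peg 2: [5, 3]
Peg 3: [2]

After move 6 (1->1):
Peg 0: [1]
Peg 1: [6, 4]
Peg 2: [5, 3]
Peg 3: [2]

Answer: Peg 0: [1]
Peg 1: [6, 4]
Peg 2: [5, 3]
Peg 3: [2]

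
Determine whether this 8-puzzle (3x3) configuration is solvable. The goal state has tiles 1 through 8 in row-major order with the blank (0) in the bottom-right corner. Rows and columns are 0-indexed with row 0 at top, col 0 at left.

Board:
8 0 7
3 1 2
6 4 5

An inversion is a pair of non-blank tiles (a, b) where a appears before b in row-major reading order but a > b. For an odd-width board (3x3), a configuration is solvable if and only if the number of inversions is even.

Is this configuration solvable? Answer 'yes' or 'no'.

Answer: no

Derivation:
Inversions (pairs i<j in row-major order where tile[i] > tile[j] > 0): 17
17 is odd, so the puzzle is not solvable.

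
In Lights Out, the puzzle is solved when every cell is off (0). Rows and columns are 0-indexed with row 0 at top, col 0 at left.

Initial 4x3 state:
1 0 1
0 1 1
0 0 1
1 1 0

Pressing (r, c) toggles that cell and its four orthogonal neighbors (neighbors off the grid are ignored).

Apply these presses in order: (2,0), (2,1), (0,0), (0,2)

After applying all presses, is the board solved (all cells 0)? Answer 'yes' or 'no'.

After press 1 at (2,0):
1 0 1
1 1 1
1 1 1
0 1 0

After press 2 at (2,1):
1 0 1
1 0 1
0 0 0
0 0 0

After press 3 at (0,0):
0 1 1
0 0 1
0 0 0
0 0 0

After press 4 at (0,2):
0 0 0
0 0 0
0 0 0
0 0 0

Lights still on: 0

Answer: yes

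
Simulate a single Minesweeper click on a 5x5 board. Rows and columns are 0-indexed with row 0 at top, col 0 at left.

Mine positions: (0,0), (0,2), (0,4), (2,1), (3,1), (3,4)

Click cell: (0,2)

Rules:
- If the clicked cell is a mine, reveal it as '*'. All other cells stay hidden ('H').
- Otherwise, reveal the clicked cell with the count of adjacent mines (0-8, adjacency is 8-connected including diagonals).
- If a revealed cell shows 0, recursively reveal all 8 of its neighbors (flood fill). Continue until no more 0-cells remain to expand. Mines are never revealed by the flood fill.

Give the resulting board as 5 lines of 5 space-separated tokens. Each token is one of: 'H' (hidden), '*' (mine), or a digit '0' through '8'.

H H * H H
H H H H H
H H H H H
H H H H H
H H H H H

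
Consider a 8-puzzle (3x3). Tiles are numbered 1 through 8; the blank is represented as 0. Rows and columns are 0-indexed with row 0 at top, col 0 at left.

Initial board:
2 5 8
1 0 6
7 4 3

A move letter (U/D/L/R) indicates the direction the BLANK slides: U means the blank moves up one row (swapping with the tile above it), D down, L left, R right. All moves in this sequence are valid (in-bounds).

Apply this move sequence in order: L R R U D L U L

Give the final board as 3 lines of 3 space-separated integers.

Answer: 0 2 8
1 5 6
7 4 3

Derivation:
After move 1 (L):
2 5 8
0 1 6
7 4 3

After move 2 (R):
2 5 8
1 0 6
7 4 3

After move 3 (R):
2 5 8
1 6 0
7 4 3

After move 4 (U):
2 5 0
1 6 8
7 4 3

After move 5 (D):
2 5 8
1 6 0
7 4 3

After move 6 (L):
2 5 8
1 0 6
7 4 3

After move 7 (U):
2 0 8
1 5 6
7 4 3

After move 8 (L):
0 2 8
1 5 6
7 4 3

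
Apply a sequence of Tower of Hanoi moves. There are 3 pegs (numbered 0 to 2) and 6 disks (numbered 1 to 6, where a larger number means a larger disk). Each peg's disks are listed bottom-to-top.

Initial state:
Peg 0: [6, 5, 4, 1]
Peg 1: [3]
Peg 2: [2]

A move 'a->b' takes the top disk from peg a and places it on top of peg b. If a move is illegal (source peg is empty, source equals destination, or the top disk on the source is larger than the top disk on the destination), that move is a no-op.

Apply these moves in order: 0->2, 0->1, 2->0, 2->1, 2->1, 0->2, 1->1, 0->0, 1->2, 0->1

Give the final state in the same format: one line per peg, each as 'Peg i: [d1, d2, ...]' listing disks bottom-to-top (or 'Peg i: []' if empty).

Answer: Peg 0: [6, 5, 4]
Peg 1: [3, 2]
Peg 2: [1]

Derivation:
After move 1 (0->2):
Peg 0: [6, 5, 4]
Peg 1: [3]
Peg 2: [2, 1]

After move 2 (0->1):
Peg 0: [6, 5, 4]
Peg 1: [3]
Peg 2: [2, 1]

After move 3 (2->0):
Peg 0: [6, 5, 4, 1]
Peg 1: [3]
Peg 2: [2]

After move 4 (2->1):
Peg 0: [6, 5, 4, 1]
Peg 1: [3, 2]
Peg 2: []

After move 5 (2->1):
Peg 0: [6, 5, 4, 1]
Peg 1: [3, 2]
Peg 2: []

After move 6 (0->2):
Peg 0: [6, 5, 4]
Peg 1: [3, 2]
Peg 2: [1]

After move 7 (1->1):
Peg 0: [6, 5, 4]
Peg 1: [3, 2]
Peg 2: [1]

After move 8 (0->0):
Peg 0: [6, 5, 4]
Peg 1: [3, 2]
Peg 2: [1]

After move 9 (1->2):
Peg 0: [6, 5, 4]
Peg 1: [3, 2]
Peg 2: [1]

After move 10 (0->1):
Peg 0: [6, 5, 4]
Peg 1: [3, 2]
Peg 2: [1]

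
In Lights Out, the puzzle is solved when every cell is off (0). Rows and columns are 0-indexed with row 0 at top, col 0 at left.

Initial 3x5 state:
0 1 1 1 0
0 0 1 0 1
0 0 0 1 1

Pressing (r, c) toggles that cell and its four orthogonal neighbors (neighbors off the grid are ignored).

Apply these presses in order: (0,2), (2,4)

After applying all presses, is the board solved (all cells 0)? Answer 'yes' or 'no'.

Answer: yes

Derivation:
After press 1 at (0,2):
0 0 0 0 0
0 0 0 0 1
0 0 0 1 1

After press 2 at (2,4):
0 0 0 0 0
0 0 0 0 0
0 0 0 0 0

Lights still on: 0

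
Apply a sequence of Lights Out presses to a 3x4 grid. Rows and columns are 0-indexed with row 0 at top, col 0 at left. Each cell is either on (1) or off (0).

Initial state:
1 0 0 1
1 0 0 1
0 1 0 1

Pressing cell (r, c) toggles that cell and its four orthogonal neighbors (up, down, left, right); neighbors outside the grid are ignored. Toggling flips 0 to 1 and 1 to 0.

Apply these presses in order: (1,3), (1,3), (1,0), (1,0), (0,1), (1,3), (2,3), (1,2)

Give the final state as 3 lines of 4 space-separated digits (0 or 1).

After press 1 at (1,3):
1 0 0 0
1 0 1 0
0 1 0 0

After press 2 at (1,3):
1 0 0 1
1 0 0 1
0 1 0 1

After press 3 at (1,0):
0 0 0 1
0 1 0 1
1 1 0 1

After press 4 at (1,0):
1 0 0 1
1 0 0 1
0 1 0 1

After press 5 at (0,1):
0 1 1 1
1 1 0 1
0 1 0 1

After press 6 at (1,3):
0 1 1 0
1 1 1 0
0 1 0 0

After press 7 at (2,3):
0 1 1 0
1 1 1 1
0 1 1 1

After press 8 at (1,2):
0 1 0 0
1 0 0 0
0 1 0 1

Answer: 0 1 0 0
1 0 0 0
0 1 0 1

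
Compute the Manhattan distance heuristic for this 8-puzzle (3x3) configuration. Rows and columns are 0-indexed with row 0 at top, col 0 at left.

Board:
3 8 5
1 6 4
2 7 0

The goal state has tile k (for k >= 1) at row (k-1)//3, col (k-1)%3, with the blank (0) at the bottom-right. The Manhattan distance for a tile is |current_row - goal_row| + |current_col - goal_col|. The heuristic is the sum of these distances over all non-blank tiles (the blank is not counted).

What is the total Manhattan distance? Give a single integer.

Tile 3: (0,0)->(0,2) = 2
Tile 8: (0,1)->(2,1) = 2
Tile 5: (0,2)->(1,1) = 2
Tile 1: (1,0)->(0,0) = 1
Tile 6: (1,1)->(1,2) = 1
Tile 4: (1,2)->(1,0) = 2
Tile 2: (2,0)->(0,1) = 3
Tile 7: (2,1)->(2,0) = 1
Sum: 2 + 2 + 2 + 1 + 1 + 2 + 3 + 1 = 14

Answer: 14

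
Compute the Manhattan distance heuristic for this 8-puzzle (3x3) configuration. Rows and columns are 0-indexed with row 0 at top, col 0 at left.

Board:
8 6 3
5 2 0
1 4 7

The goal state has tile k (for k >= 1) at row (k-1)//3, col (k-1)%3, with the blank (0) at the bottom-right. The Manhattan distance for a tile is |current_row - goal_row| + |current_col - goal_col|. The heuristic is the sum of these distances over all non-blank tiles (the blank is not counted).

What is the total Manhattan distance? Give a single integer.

Tile 8: at (0,0), goal (2,1), distance |0-2|+|0-1| = 3
Tile 6: at (0,1), goal (1,2), distance |0-1|+|1-2| = 2
Tile 3: at (0,2), goal (0,2), distance |0-0|+|2-2| = 0
Tile 5: at (1,0), goal (1,1), distance |1-1|+|0-1| = 1
Tile 2: at (1,1), goal (0,1), distance |1-0|+|1-1| = 1
Tile 1: at (2,0), goal (0,0), distance |2-0|+|0-0| = 2
Tile 4: at (2,1), goal (1,0), distance |2-1|+|1-0| = 2
Tile 7: at (2,2), goal (2,0), distance |2-2|+|2-0| = 2
Sum: 3 + 2 + 0 + 1 + 1 + 2 + 2 + 2 = 13

Answer: 13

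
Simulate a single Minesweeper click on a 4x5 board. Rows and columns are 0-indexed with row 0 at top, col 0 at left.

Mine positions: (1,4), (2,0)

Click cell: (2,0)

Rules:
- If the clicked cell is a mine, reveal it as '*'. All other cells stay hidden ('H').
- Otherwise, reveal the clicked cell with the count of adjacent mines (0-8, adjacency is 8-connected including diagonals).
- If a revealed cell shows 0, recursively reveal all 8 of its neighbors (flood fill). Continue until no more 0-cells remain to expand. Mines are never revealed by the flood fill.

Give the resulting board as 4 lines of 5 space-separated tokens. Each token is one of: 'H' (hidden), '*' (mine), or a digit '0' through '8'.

H H H H H
H H H H H
* H H H H
H H H H H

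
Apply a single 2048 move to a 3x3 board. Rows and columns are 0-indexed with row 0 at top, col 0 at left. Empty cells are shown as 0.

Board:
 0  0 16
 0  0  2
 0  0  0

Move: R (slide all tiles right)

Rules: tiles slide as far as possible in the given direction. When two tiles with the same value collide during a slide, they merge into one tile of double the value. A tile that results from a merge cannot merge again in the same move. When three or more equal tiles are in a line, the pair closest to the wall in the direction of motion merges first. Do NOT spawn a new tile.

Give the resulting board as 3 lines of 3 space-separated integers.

Answer:  0  0 16
 0  0  2
 0  0  0

Derivation:
Slide right:
row 0: [0, 0, 16] -> [0, 0, 16]
row 1: [0, 0, 2] -> [0, 0, 2]
row 2: [0, 0, 0] -> [0, 0, 0]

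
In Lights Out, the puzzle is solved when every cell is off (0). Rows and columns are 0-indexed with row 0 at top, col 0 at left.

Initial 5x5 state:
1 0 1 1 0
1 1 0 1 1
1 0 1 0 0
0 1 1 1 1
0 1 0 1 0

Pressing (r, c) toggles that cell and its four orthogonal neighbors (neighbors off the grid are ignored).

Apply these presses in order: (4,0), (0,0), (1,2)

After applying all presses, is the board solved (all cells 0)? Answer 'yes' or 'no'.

After press 1 at (4,0):
1 0 1 1 0
1 1 0 1 1
1 0 1 0 0
1 1 1 1 1
1 0 0 1 0

After press 2 at (0,0):
0 1 1 1 0
0 1 0 1 1
1 0 1 0 0
1 1 1 1 1
1 0 0 1 0

After press 3 at (1,2):
0 1 0 1 0
0 0 1 0 1
1 0 0 0 0
1 1 1 1 1
1 0 0 1 0

Lights still on: 12

Answer: no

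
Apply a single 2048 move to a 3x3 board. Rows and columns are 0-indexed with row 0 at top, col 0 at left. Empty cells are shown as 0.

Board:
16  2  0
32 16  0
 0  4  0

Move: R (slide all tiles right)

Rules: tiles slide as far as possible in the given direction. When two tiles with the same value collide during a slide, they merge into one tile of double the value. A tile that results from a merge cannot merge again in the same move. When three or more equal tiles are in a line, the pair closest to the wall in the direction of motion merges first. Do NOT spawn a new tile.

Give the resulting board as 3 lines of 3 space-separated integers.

Slide right:
row 0: [16, 2, 0] -> [0, 16, 2]
row 1: [32, 16, 0] -> [0, 32, 16]
row 2: [0, 4, 0] -> [0, 0, 4]

Answer:  0 16  2
 0 32 16
 0  0  4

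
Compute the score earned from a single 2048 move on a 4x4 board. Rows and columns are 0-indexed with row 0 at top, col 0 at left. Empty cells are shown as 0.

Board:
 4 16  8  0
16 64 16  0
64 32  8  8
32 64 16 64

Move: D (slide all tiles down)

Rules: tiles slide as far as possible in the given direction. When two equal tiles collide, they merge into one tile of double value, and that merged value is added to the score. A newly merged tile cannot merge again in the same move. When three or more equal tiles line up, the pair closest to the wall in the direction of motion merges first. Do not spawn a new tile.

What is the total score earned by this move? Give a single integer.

Slide down:
col 0: [4, 16, 64, 32] -> [4, 16, 64, 32]  score +0 (running 0)
col 1: [16, 64, 32, 64] -> [16, 64, 32, 64]  score +0 (running 0)
col 2: [8, 16, 8, 16] -> [8, 16, 8, 16]  score +0 (running 0)
col 3: [0, 0, 8, 64] -> [0, 0, 8, 64]  score +0 (running 0)
Board after move:
 4 16  8  0
16 64 16  0
64 32  8  8
32 64 16 64

Answer: 0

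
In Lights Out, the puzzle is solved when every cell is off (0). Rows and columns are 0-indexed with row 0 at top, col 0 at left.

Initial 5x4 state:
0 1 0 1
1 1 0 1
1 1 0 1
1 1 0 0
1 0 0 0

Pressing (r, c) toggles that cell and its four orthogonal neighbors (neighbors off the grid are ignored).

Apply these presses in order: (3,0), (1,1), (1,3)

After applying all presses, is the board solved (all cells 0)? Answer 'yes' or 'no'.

After press 1 at (3,0):
0 1 0 1
1 1 0 1
0 1 0 1
0 0 0 0
0 0 0 0

After press 2 at (1,1):
0 0 0 1
0 0 1 1
0 0 0 1
0 0 0 0
0 0 0 0

After press 3 at (1,3):
0 0 0 0
0 0 0 0
0 0 0 0
0 0 0 0
0 0 0 0

Lights still on: 0

Answer: yes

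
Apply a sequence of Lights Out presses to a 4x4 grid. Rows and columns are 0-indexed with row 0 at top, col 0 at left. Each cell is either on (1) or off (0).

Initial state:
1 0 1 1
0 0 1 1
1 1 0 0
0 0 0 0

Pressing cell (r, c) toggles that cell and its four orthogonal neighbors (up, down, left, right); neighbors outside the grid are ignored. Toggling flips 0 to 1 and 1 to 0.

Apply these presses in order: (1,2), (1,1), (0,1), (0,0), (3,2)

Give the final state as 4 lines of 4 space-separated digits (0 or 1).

After press 1 at (1,2):
1 0 0 1
0 1 0 0
1 1 1 0
0 0 0 0

After press 2 at (1,1):
1 1 0 1
1 0 1 0
1 0 1 0
0 0 0 0

After press 3 at (0,1):
0 0 1 1
1 1 1 0
1 0 1 0
0 0 0 0

After press 4 at (0,0):
1 1 1 1
0 1 1 0
1 0 1 0
0 0 0 0

After press 5 at (3,2):
1 1 1 1
0 1 1 0
1 0 0 0
0 1 1 1

Answer: 1 1 1 1
0 1 1 0
1 0 0 0
0 1 1 1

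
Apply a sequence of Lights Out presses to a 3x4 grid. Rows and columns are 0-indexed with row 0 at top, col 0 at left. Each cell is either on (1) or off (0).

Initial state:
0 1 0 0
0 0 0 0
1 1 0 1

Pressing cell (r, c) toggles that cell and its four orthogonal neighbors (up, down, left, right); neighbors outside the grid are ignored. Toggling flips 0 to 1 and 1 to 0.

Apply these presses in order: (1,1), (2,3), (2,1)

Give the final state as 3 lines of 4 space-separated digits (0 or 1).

After press 1 at (1,1):
0 0 0 0
1 1 1 0
1 0 0 1

After press 2 at (2,3):
0 0 0 0
1 1 1 1
1 0 1 0

After press 3 at (2,1):
0 0 0 0
1 0 1 1
0 1 0 0

Answer: 0 0 0 0
1 0 1 1
0 1 0 0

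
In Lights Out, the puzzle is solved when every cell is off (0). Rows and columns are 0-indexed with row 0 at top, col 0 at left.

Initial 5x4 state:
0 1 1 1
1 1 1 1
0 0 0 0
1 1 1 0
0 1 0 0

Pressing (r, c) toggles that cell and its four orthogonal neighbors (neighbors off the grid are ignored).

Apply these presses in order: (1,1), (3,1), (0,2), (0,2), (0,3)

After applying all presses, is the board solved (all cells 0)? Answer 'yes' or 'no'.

Answer: yes

Derivation:
After press 1 at (1,1):
0 0 1 1
0 0 0 1
0 1 0 0
1 1 1 0
0 1 0 0

After press 2 at (3,1):
0 0 1 1
0 0 0 1
0 0 0 0
0 0 0 0
0 0 0 0

After press 3 at (0,2):
0 1 0 0
0 0 1 1
0 0 0 0
0 0 0 0
0 0 0 0

After press 4 at (0,2):
0 0 1 1
0 0 0 1
0 0 0 0
0 0 0 0
0 0 0 0

After press 5 at (0,3):
0 0 0 0
0 0 0 0
0 0 0 0
0 0 0 0
0 0 0 0

Lights still on: 0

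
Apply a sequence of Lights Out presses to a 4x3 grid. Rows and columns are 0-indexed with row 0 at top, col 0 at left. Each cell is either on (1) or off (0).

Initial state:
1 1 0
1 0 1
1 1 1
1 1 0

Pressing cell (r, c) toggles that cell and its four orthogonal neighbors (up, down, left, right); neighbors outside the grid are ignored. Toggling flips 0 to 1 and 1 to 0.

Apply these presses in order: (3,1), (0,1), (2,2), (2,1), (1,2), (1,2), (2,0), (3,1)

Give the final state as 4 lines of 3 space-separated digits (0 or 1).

After press 1 at (3,1):
1 1 0
1 0 1
1 0 1
0 0 1

After press 2 at (0,1):
0 0 1
1 1 1
1 0 1
0 0 1

After press 3 at (2,2):
0 0 1
1 1 0
1 1 0
0 0 0

After press 4 at (2,1):
0 0 1
1 0 0
0 0 1
0 1 0

After press 5 at (1,2):
0 0 0
1 1 1
0 0 0
0 1 0

After press 6 at (1,2):
0 0 1
1 0 0
0 0 1
0 1 0

After press 7 at (2,0):
0 0 1
0 0 0
1 1 1
1 1 0

After press 8 at (3,1):
0 0 1
0 0 0
1 0 1
0 0 1

Answer: 0 0 1
0 0 0
1 0 1
0 0 1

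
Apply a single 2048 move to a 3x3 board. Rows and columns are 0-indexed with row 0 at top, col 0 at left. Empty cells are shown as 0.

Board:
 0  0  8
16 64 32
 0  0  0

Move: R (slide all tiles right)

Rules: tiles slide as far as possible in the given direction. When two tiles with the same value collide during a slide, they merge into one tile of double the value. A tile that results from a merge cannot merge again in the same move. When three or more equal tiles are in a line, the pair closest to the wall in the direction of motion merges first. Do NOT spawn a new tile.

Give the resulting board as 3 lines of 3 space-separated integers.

Slide right:
row 0: [0, 0, 8] -> [0, 0, 8]
row 1: [16, 64, 32] -> [16, 64, 32]
row 2: [0, 0, 0] -> [0, 0, 0]

Answer:  0  0  8
16 64 32
 0  0  0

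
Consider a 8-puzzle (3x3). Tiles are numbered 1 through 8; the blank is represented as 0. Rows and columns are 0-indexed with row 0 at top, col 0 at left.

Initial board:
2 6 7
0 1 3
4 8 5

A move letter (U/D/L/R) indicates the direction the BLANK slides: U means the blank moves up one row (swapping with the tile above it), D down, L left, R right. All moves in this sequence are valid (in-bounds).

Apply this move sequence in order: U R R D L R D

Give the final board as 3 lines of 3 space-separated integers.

After move 1 (U):
0 6 7
2 1 3
4 8 5

After move 2 (R):
6 0 7
2 1 3
4 8 5

After move 3 (R):
6 7 0
2 1 3
4 8 5

After move 4 (D):
6 7 3
2 1 0
4 8 5

After move 5 (L):
6 7 3
2 0 1
4 8 5

After move 6 (R):
6 7 3
2 1 0
4 8 5

After move 7 (D):
6 7 3
2 1 5
4 8 0

Answer: 6 7 3
2 1 5
4 8 0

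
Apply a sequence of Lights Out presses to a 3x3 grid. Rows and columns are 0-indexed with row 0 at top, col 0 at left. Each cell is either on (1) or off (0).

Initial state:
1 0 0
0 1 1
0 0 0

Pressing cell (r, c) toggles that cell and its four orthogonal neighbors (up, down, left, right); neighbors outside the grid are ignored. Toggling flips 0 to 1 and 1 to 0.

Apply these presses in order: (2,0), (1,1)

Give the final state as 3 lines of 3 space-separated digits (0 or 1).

After press 1 at (2,0):
1 0 0
1 1 1
1 1 0

After press 2 at (1,1):
1 1 0
0 0 0
1 0 0

Answer: 1 1 0
0 0 0
1 0 0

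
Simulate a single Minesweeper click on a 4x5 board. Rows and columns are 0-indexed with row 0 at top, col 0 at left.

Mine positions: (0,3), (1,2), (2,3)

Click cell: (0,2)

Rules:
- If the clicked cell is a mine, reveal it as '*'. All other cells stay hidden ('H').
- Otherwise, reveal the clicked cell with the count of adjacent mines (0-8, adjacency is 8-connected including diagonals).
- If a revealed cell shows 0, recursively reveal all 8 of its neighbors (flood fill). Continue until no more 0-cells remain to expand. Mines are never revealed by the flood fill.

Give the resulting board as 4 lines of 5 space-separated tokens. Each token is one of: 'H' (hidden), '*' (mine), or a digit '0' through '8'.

H H 2 H H
H H H H H
H H H H H
H H H H H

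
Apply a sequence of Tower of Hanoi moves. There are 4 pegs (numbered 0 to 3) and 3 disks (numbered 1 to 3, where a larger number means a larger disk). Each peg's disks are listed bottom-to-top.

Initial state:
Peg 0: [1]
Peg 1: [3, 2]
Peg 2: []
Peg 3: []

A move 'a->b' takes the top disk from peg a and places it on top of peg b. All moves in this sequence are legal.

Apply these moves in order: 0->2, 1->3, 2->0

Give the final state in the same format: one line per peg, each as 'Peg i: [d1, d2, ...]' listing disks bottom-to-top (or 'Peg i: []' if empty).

Answer: Peg 0: [1]
Peg 1: [3]
Peg 2: []
Peg 3: [2]

Derivation:
After move 1 (0->2):
Peg 0: []
Peg 1: [3, 2]
Peg 2: [1]
Peg 3: []

After move 2 (1->3):
Peg 0: []
Peg 1: [3]
Peg 2: [1]
Peg 3: [2]

After move 3 (2->0):
Peg 0: [1]
Peg 1: [3]
Peg 2: []
Peg 3: [2]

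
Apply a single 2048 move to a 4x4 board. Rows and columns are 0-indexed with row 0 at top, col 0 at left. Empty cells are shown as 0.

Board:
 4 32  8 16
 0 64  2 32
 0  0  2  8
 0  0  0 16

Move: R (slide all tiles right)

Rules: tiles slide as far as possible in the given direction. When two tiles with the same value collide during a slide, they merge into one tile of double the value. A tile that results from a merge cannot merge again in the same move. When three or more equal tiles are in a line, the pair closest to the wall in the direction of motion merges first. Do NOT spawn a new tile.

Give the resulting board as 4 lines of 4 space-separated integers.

Answer:  4 32  8 16
 0 64  2 32
 0  0  2  8
 0  0  0 16

Derivation:
Slide right:
row 0: [4, 32, 8, 16] -> [4, 32, 8, 16]
row 1: [0, 64, 2, 32] -> [0, 64, 2, 32]
row 2: [0, 0, 2, 8] -> [0, 0, 2, 8]
row 3: [0, 0, 0, 16] -> [0, 0, 0, 16]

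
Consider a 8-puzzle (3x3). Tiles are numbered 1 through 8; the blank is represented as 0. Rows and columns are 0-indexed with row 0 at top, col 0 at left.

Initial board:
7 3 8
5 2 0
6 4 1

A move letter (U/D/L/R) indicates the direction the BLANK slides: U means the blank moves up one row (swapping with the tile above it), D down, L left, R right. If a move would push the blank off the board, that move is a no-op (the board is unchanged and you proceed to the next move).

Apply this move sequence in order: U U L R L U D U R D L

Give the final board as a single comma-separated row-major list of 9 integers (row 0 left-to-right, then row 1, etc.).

After move 1 (U):
7 3 0
5 2 8
6 4 1

After move 2 (U):
7 3 0
5 2 8
6 4 1

After move 3 (L):
7 0 3
5 2 8
6 4 1

After move 4 (R):
7 3 0
5 2 8
6 4 1

After move 5 (L):
7 0 3
5 2 8
6 4 1

After move 6 (U):
7 0 3
5 2 8
6 4 1

After move 7 (D):
7 2 3
5 0 8
6 4 1

After move 8 (U):
7 0 3
5 2 8
6 4 1

After move 9 (R):
7 3 0
5 2 8
6 4 1

After move 10 (D):
7 3 8
5 2 0
6 4 1

After move 11 (L):
7 3 8
5 0 2
6 4 1

Answer: 7, 3, 8, 5, 0, 2, 6, 4, 1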